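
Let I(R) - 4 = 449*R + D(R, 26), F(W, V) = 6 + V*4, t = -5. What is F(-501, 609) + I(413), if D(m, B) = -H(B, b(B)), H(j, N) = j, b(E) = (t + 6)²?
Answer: 187857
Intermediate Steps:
b(E) = 1 (b(E) = (-5 + 6)² = 1² = 1)
D(m, B) = -B
F(W, V) = 6 + 4*V
I(R) = -22 + 449*R (I(R) = 4 + (449*R - 1*26) = 4 + (449*R - 26) = 4 + (-26 + 449*R) = -22 + 449*R)
F(-501, 609) + I(413) = (6 + 4*609) + (-22 + 449*413) = (6 + 2436) + (-22 + 185437) = 2442 + 185415 = 187857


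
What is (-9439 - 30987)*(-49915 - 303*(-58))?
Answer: 1307417266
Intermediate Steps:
(-9439 - 30987)*(-49915 - 303*(-58)) = -40426*(-49915 + 17574) = -40426*(-32341) = 1307417266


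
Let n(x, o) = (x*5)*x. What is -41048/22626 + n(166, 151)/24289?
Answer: 1060197704/274781457 ≈ 3.8583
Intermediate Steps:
n(x, o) = 5*x² (n(x, o) = (5*x)*x = 5*x²)
-41048/22626 + n(166, 151)/24289 = -41048/22626 + (5*166²)/24289 = -41048*1/22626 + (5*27556)*(1/24289) = -20524/11313 + 137780*(1/24289) = -20524/11313 + 137780/24289 = 1060197704/274781457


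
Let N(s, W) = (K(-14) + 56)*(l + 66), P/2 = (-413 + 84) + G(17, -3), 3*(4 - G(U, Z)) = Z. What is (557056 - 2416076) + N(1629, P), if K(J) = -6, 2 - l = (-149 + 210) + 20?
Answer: -1859670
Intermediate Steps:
G(U, Z) = 4 - Z/3
l = -79 (l = 2 - ((-149 + 210) + 20) = 2 - (61 + 20) = 2 - 1*81 = 2 - 81 = -79)
P = -648 (P = 2*((-413 + 84) + (4 - ⅓*(-3))) = 2*(-329 + (4 + 1)) = 2*(-329 + 5) = 2*(-324) = -648)
N(s, W) = -650 (N(s, W) = (-6 + 56)*(-79 + 66) = 50*(-13) = -650)
(557056 - 2416076) + N(1629, P) = (557056 - 2416076) - 650 = -1859020 - 650 = -1859670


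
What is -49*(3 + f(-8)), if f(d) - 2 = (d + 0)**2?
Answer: -3381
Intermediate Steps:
f(d) = 2 + d**2 (f(d) = 2 + (d + 0)**2 = 2 + d**2)
-49*(3 + f(-8)) = -49*(3 + (2 + (-8)**2)) = -49*(3 + (2 + 64)) = -49*(3 + 66) = -49*69 = -3381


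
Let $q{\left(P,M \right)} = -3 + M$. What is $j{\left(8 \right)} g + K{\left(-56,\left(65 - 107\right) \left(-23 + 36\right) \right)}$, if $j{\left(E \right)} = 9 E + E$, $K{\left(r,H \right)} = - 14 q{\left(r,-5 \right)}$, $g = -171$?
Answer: $-13568$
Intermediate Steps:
$K{\left(r,H \right)} = 112$ ($K{\left(r,H \right)} = - 14 \left(-3 - 5\right) = \left(-14\right) \left(-8\right) = 112$)
$j{\left(E \right)} = 10 E$
$j{\left(8 \right)} g + K{\left(-56,\left(65 - 107\right) \left(-23 + 36\right) \right)} = 10 \cdot 8 \left(-171\right) + 112 = 80 \left(-171\right) + 112 = -13680 + 112 = -13568$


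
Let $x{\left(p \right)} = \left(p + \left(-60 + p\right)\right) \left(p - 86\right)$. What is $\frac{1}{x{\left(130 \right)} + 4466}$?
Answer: $\frac{1}{13266} \approx 7.5381 \cdot 10^{-5}$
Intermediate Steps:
$x{\left(p \right)} = \left(-86 + p\right) \left(-60 + 2 p\right)$ ($x{\left(p \right)} = \left(-60 + 2 p\right) \left(-86 + p\right) = \left(-86 + p\right) \left(-60 + 2 p\right)$)
$\frac{1}{x{\left(130 \right)} + 4466} = \frac{1}{\left(5160 - 30160 + 2 \cdot 130^{2}\right) + 4466} = \frac{1}{\left(5160 - 30160 + 2 \cdot 16900\right) + 4466} = \frac{1}{\left(5160 - 30160 + 33800\right) + 4466} = \frac{1}{8800 + 4466} = \frac{1}{13266}$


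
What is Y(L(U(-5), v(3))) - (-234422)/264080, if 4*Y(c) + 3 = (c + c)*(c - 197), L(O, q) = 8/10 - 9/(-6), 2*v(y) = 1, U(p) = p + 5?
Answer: -18466397/82525 ≈ -223.77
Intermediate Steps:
U(p) = 5 + p
v(y) = ½ (v(y) = (½)*1 = ½)
L(O, q) = 23/10 (L(O, q) = 8*(⅒) - 9*(-⅙) = ⅘ + 3/2 = 23/10)
Y(c) = -¾ + c*(-197 + c)/2 (Y(c) = -¾ + ((c + c)*(c - 197))/4 = -¾ + ((2*c)*(-197 + c))/4 = -¾ + (2*c*(-197 + c))/4 = -¾ + c*(-197 + c)/2)
Y(L(U(-5), v(3))) - (-234422)/264080 = (-¾ + (23/10)²/2 - 197/2*23/10) - (-234422)/264080 = (-¾ + (½)*(529/100) - 4531/20) - (-234422)/264080 = (-¾ + 529/200 - 4531/20) - 1*(-117211/132040) = -44931/200 + 117211/132040 = -18466397/82525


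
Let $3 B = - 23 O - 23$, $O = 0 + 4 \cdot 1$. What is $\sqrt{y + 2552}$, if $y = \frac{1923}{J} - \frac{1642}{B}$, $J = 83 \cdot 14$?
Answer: $\frac{\sqrt{46365456378710}}{133630} \approx 50.956$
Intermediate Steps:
$J = 1162$
$O = 4$ ($O = 0 + 4 = 4$)
$B = - \frac{115}{3}$ ($B = \frac{\left(-23\right) 4 - 23}{3} = \frac{-92 - 23}{3} = \frac{1}{3} \left(-115\right) = - \frac{115}{3} \approx -38.333$)
$y = \frac{5945157}{133630}$ ($y = \frac{1923}{1162} - \frac{1642}{- \frac{115}{3}} = 1923 \cdot \frac{1}{1162} - - \frac{4926}{115} = \frac{1923}{1162} + \frac{4926}{115} = \frac{5945157}{133630} \approx 44.49$)
$\sqrt{y + 2552} = \sqrt{\frac{5945157}{133630} + 2552} = \sqrt{\frac{346968917}{133630}} = \frac{\sqrt{46365456378710}}{133630}$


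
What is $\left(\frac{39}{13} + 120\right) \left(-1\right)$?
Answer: $-123$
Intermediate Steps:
$\left(\frac{39}{13} + 120\right) \left(-1\right) = \left(39 \cdot \frac{1}{13} + 120\right) \left(-1\right) = \left(3 + 120\right) \left(-1\right) = 123 \left(-1\right) = -123$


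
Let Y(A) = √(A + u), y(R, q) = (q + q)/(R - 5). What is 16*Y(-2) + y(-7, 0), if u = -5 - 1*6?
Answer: 16*I*√13 ≈ 57.689*I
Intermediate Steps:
u = -11 (u = -5 - 6 = -11)
y(R, q) = 2*q/(-5 + R) (y(R, q) = (2*q)/(-5 + R) = 2*q/(-5 + R))
Y(A) = √(-11 + A) (Y(A) = √(A - 11) = √(-11 + A))
16*Y(-2) + y(-7, 0) = 16*√(-11 - 2) + 2*0/(-5 - 7) = 16*√(-13) + 2*0/(-12) = 16*(I*√13) + 2*0*(-1/12) = 16*I*√13 + 0 = 16*I*√13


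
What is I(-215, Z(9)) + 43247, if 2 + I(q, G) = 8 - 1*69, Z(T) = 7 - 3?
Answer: 43184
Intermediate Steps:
Z(T) = 4
I(q, G) = -63 (I(q, G) = -2 + (8 - 1*69) = -2 + (8 - 69) = -2 - 61 = -63)
I(-215, Z(9)) + 43247 = -63 + 43247 = 43184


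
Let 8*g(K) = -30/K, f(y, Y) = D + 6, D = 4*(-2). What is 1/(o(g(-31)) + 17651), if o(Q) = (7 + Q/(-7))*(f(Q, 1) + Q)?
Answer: 107632/1898400219 ≈ 5.6696e-5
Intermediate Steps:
D = -8
f(y, Y) = -2 (f(y, Y) = -8 + 6 = -2)
g(K) = -15/(4*K) (g(K) = (-30/K)/8 = -15/(4*K))
o(Q) = (-2 + Q)*(7 - Q/7) (o(Q) = (7 + Q/(-7))*(-2 + Q) = (7 + Q*(-⅐))*(-2 + Q) = (7 - Q/7)*(-2 + Q) = (-2 + Q)*(7 - Q/7))
1/(o(g(-31)) + 17651) = 1/((-14 - (-15/4/(-31))²/7 + 51*(-15/4/(-31))/7) + 17651) = 1/((-14 - (-15/4*(-1/31))²/7 + 51*(-15/4*(-1/31))/7) + 17651) = 1/((-14 - (15/124)²/7 + (51/7)*(15/124)) + 17651) = 1/((-14 - ⅐*225/15376 + 765/868) + 17651) = 1/((-14 - 225/107632 + 765/868) + 17651) = 1/(-1412213/107632 + 17651) = 1/(1898400219/107632) = 107632/1898400219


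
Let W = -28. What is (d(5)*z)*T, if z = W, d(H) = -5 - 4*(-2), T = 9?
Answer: -756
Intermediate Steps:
d(H) = 3 (d(H) = -5 + 8 = 3)
z = -28
(d(5)*z)*T = (3*(-28))*9 = -84*9 = -756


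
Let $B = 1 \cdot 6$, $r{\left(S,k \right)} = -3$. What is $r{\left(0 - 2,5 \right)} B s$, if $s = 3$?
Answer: $-54$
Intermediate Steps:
$B = 6$
$r{\left(0 - 2,5 \right)} B s = \left(-3\right) 6 \cdot 3 = \left(-18\right) 3 = -54$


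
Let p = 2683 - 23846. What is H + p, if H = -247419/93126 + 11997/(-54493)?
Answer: -35803598626141/1691571706 ≈ -21166.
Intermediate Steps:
H = -4866612063/1691571706 (H = -247419*1/93126 + 11997*(-1/54493) = -82473/31042 - 11997/54493 = -4866612063/1691571706 ≈ -2.8770)
p = -21163
H + p = -4866612063/1691571706 - 21163 = -35803598626141/1691571706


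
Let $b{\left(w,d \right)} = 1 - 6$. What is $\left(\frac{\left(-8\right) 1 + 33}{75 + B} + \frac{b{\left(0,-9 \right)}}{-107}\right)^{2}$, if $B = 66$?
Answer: $\frac{11424400}{227617569} \approx 0.050191$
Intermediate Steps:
$b{\left(w,d \right)} = -5$ ($b{\left(w,d \right)} = 1 - 6 = -5$)
$\left(\frac{\left(-8\right) 1 + 33}{75 + B} + \frac{b{\left(0,-9 \right)}}{-107}\right)^{2} = \left(\frac{\left(-8\right) 1 + 33}{75 + 66} - \frac{5}{-107}\right)^{2} = \left(\frac{-8 + 33}{141} - - \frac{5}{107}\right)^{2} = \left(25 \cdot \frac{1}{141} + \frac{5}{107}\right)^{2} = \left(\frac{25}{141} + \frac{5}{107}\right)^{2} = \left(\frac{3380}{15087}\right)^{2} = \frac{11424400}{227617569}$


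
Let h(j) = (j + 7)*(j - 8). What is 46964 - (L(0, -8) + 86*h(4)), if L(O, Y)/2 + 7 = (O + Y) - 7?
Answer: 50792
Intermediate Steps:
L(O, Y) = -28 + 2*O + 2*Y (L(O, Y) = -14 + 2*((O + Y) - 7) = -14 + 2*(-7 + O + Y) = -14 + (-14 + 2*O + 2*Y) = -28 + 2*O + 2*Y)
h(j) = (-8 + j)*(7 + j) (h(j) = (7 + j)*(-8 + j) = (-8 + j)*(7 + j))
46964 - (L(0, -8) + 86*h(4)) = 46964 - ((-28 + 2*0 + 2*(-8)) + 86*(-56 + 4² - 1*4)) = 46964 - ((-28 + 0 - 16) + 86*(-56 + 16 - 4)) = 46964 - (-44 + 86*(-44)) = 46964 - (-44 - 3784) = 46964 - 1*(-3828) = 46964 + 3828 = 50792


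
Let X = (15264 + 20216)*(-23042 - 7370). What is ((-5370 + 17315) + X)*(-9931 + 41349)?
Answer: -33900204695670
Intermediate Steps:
X = -1079017760 (X = 35480*(-30412) = -1079017760)
((-5370 + 17315) + X)*(-9931 + 41349) = ((-5370 + 17315) - 1079017760)*(-9931 + 41349) = (11945 - 1079017760)*31418 = -1079005815*31418 = -33900204695670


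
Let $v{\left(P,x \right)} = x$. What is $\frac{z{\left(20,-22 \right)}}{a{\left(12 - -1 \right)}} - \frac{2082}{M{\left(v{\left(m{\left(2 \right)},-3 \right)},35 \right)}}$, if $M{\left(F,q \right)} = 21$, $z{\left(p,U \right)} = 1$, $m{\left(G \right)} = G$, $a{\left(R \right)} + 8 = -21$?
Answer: $- \frac{20133}{203} \approx -99.177$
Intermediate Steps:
$a{\left(R \right)} = -29$ ($a{\left(R \right)} = -8 - 21 = -29$)
$\frac{z{\left(20,-22 \right)}}{a{\left(12 - -1 \right)}} - \frac{2082}{M{\left(v{\left(m{\left(2 \right)},-3 \right)},35 \right)}} = 1 \frac{1}{-29} - \frac{2082}{21} = 1 \left(- \frac{1}{29}\right) - \frac{694}{7} = - \frac{1}{29} - \frac{694}{7} = - \frac{20133}{203}$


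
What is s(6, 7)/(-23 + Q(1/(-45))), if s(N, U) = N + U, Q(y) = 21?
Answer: -13/2 ≈ -6.5000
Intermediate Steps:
s(6, 7)/(-23 + Q(1/(-45))) = (6 + 7)/(-23 + 21) = 13/(-2) = -½*13 = -13/2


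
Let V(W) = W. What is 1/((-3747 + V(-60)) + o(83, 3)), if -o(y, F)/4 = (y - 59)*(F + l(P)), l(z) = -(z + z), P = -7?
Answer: -1/5439 ≈ -0.00018386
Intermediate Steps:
l(z) = -2*z
o(y, F) = -4*(-59 + y)*(14 + F) (o(y, F) = -4*(y - 59)*(F - 2*(-7)) = -4*(-59 + y)*(F + 14) = -4*(-59 + y)*(14 + F))
1/((-3747 + V(-60)) + o(83, 3)) = 1/((-3747 - 60) + (3304 - 56*83 + 236*3 - 4*3*83)) = 1/(-3807 + (3304 - 4648 + 708 - 996)) = 1/(-3807 - 1632) = 1/(-5439) = -1/5439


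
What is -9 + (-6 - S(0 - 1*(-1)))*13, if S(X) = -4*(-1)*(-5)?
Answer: 173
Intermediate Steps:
S(X) = -20 (S(X) = 4*(-5) = -20)
-9 + (-6 - S(0 - 1*(-1)))*13 = -9 + (-6 - 1*(-20))*13 = -9 + (-6 + 20)*13 = -9 + 14*13 = -9 + 182 = 173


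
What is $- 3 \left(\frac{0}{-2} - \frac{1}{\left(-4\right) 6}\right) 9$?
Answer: $- \frac{9}{8} \approx -1.125$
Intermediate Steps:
$- 3 \left(\frac{0}{-2} - \frac{1}{\left(-4\right) 6}\right) 9 = - 3 \left(0 \left(- \frac{1}{2}\right) - \frac{1}{-24}\right) 9 = - 3 \left(0 - - \frac{1}{24}\right) 9 = - 3 \left(0 + \frac{1}{24}\right) 9 = \left(-3\right) \frac{1}{24} \cdot 9 = \left(- \frac{1}{8}\right) 9 = - \frac{9}{8}$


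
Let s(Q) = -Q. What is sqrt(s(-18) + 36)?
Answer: 3*sqrt(6) ≈ 7.3485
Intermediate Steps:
sqrt(s(-18) + 36) = sqrt(-1*(-18) + 36) = sqrt(18 + 36) = sqrt(54) = 3*sqrt(6)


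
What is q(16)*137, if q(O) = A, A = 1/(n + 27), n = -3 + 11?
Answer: 137/35 ≈ 3.9143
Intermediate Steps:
n = 8
A = 1/35 (A = 1/(8 + 27) = 1/35 ≈ 0.028571)
q(O) = 1/35
q(16)*137 = (1/35)*137 = 137/35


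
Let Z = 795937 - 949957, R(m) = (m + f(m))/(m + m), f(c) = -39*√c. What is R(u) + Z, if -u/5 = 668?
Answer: -308039/2 + 39*I*√835/3340 ≈ -1.5402e+5 + 0.33741*I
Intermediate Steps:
u = -3340 (u = -5*668 = -3340)
R(m) = (m - 39*√m)/(2*m) (R(m) = (m - 39*√m)/(m + m) = (m - 39*√m)/((2*m)) = (m - 39*√m)*(1/(2*m)) = (m - 39*√m)/(2*m))
Z = -154020
R(u) + Z = (½)*(-3340 - 78*I*√835)/(-3340) - 154020 = (½)*(-1/3340)*(-3340 - 78*I*√835) - 154020 = (½ + 39*I*√835/3340) - 154020 = -308039/2 + 39*I*√835/3340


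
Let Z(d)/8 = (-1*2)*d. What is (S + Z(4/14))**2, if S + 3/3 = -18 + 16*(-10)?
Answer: 1651225/49 ≈ 33699.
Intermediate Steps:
Z(d) = -16*d (Z(d) = 8*((-1*2)*d) = 8*(-2*d) = -16*d)
S = -179 (S = -1 + (-18 + 16*(-10)) = -1 + (-18 - 160) = -1 - 178 = -179)
(S + Z(4/14))**2 = (-179 - 64/14)**2 = (-179 - 16*2/7)**2 = (-179 - 32/7)**2 = (-1285/7)**2 = 1651225/49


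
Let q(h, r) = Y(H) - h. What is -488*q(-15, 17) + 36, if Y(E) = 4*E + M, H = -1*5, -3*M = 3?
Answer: 2964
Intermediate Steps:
M = -1 (M = -1/3*3 = -1)
H = -5
Y(E) = -1 + 4*E (Y(E) = 4*E - 1 = -1 + 4*E)
q(h, r) = -21 - h (q(h, r) = (-1 + 4*(-5)) - h = (-1 - 20) - h = -21 - h)
-488*q(-15, 17) + 36 = -488*(-21 - 1*(-15)) + 36 = -488*(-21 + 15) + 36 = -488*(-6) + 36 = 2928 + 36 = 2964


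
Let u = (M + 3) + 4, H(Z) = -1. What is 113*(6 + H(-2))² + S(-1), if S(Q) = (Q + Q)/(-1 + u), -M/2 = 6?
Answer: 8476/3 ≈ 2825.3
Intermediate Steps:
M = -12 (M = -2*6 = -12)
u = -5 (u = (-12 + 3) + 4 = -9 + 4 = -5)
S(Q) = -Q/3 (S(Q) = (Q + Q)/(-1 - 5) = (2*Q)/(-6) = (2*Q)*(-⅙) = -Q/3)
113*(6 + H(-2))² + S(-1) = 113*(6 - 1)² - ⅓*(-1) = 113*5² + ⅓ = 113*25 + ⅓ = 2825 + ⅓ = 8476/3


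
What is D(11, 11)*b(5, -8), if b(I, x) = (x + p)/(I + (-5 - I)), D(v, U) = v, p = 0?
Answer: 88/5 ≈ 17.600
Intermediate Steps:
b(I, x) = -x/5 (b(I, x) = (x + 0)/(I + (-5 - I)) = x/(-5) = x*(-1/5) = -x/5)
D(11, 11)*b(5, -8) = 11*(-1/5*(-8)) = 11*(8/5) = 88/5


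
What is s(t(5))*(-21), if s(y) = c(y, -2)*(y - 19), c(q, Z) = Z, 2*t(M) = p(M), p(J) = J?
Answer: -693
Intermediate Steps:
t(M) = M/2
s(y) = 38 - 2*y (s(y) = -2*(y - 19) = -2*(-19 + y) = 38 - 2*y)
s(t(5))*(-21) = (38 - 5)*(-21) = 33*(-21) = -693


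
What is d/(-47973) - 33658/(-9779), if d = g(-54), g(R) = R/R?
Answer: 1614665455/469127967 ≈ 3.4418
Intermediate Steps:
g(R) = 1
d = 1
d/(-47973) - 33658/(-9779) = 1/(-47973) - 33658/(-9779) = 1*(-1/47973) - 33658*(-1/9779) = -1/47973 + 33658/9779 = 1614665455/469127967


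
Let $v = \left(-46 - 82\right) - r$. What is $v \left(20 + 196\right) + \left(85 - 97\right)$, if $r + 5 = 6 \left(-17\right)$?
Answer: $-4548$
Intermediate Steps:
$r = -107$ ($r = -5 + 6 \left(-17\right) = -5 - 102 = -107$)
$v = -21$ ($v = \left(-46 - 82\right) - -107 = \left(-46 - 82\right) + 107 = -128 + 107 = -21$)
$v \left(20 + 196\right) + \left(85 - 97\right) = - 21 \left(20 + 196\right) + \left(85 - 97\right) = \left(-21\right) 216 - 12 = -4536 - 12 = -4548$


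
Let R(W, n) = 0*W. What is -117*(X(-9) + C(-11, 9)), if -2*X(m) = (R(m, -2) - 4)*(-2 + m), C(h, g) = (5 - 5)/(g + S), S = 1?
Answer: 2574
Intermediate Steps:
R(W, n) = 0
C(h, g) = 0 (C(h, g) = (5 - 5)/(g + 1) = 0/(1 + g) = 0)
X(m) = -4 + 2*m (X(m) = -(0 - 4)*(-2 + m)/2 = -(-2)*(-2 + m) = -(8 - 4*m)/2 = -4 + 2*m)
-117*(X(-9) + C(-11, 9)) = -117*((-4 + 2*(-9)) + 0) = -117*((-4 - 18) + 0) = -117*(-22 + 0) = -117*(-22) = 2574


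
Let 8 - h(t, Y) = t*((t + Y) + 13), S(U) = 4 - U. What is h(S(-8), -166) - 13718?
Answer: -12018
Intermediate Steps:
h(t, Y) = 8 - t*(13 + Y + t) (h(t, Y) = 8 - t*((t + Y) + 13) = 8 - t*((Y + t) + 13) = 8 - t*(13 + Y + t))
h(S(-8), -166) - 13718 = (8 - (4 - 1*(-8))**2 - 13*(4 - 1*(-8)) - 1*(-166)*(4 - 1*(-8))) - 13718 = (8 - (4 + 8)**2 - 13*(4 + 8) - 1*(-166)*(4 + 8)) - 13718 = (8 - 1*12**2 - 13*12 - 1*(-166)*12) - 13718 = (8 - 1*144 - 156 + 1992) - 13718 = (8 - 144 - 156 + 1992) - 13718 = 1700 - 13718 = -12018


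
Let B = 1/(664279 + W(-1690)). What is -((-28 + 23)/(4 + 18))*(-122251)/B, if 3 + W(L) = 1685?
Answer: -407071991055/22 ≈ -1.8503e+10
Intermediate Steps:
W(L) = 1682 (W(L) = -3 + 1685 = 1682)
B = 1/665961 (B = 1/(664279 + 1682) = 1/665961 ≈ 1.5016e-6)
-((-28 + 23)/(4 + 18))*(-122251)/B = -((-28 + 23)/(4 + 18))*(-122251)/1/665961 = --5/22*(-122251)*665961 = --5*1/22*(-122251)*665961 = -(-5/22*(-122251))*665961 = -611255*665961/22 = -1*407071991055/22 = -407071991055/22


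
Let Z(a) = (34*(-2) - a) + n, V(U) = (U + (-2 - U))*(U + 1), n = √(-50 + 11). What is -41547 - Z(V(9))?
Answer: -41499 - I*√39 ≈ -41499.0 - 6.245*I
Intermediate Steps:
n = I*√39 (n = √(-39) = I*√39 ≈ 6.245*I)
V(U) = -2 - 2*U (V(U) = -2*(1 + U) = -2 - 2*U)
Z(a) = -68 - a + I*√39 (Z(a) = (34*(-2) - a) + I*√39 = (-68 - a) + I*√39 = -68 - a + I*√39)
-41547 - Z(V(9)) = -41547 - (-68 - (-2 - 2*9) + I*√39) = -41547 - (-68 - (-2 - 18) + I*√39) = -41547 - (-68 - 1*(-20) + I*√39) = -41547 - (-68 + 20 + I*√39) = -41547 - (-48 + I*√39) = -41547 + (48 - I*√39) = -41499 - I*√39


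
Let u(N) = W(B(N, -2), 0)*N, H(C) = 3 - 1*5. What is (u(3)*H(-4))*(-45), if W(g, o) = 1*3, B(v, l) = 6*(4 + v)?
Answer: 810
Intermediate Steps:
H(C) = -2 (H(C) = 3 - 5 = -2)
B(v, l) = 24 + 6*v
W(g, o) = 3
u(N) = 3*N
(u(3)*H(-4))*(-45) = ((3*3)*(-2))*(-45) = (9*(-2))*(-45) = -18*(-45) = 810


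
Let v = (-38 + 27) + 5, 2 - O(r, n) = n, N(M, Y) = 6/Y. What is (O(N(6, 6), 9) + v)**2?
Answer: 169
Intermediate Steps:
O(r, n) = 2 - n
v = -6 (v = -11 + 5 = -6)
(O(N(6, 6), 9) + v)**2 = ((2 - 1*9) - 6)**2 = ((2 - 9) - 6)**2 = (-7 - 6)**2 = (-13)**2 = 169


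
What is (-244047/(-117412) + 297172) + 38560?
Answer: 39419209631/117412 ≈ 3.3573e+5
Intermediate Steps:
(-244047/(-117412) + 297172) + 38560 = (-244047*(-1/117412) + 297172) + 38560 = (244047/117412 + 297172) + 38560 = 34891802911/117412 + 38560 = 39419209631/117412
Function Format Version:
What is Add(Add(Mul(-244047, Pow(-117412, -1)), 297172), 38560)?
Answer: Rational(39419209631, 117412) ≈ 3.3573e+5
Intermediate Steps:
Add(Add(Mul(-244047, Pow(-117412, -1)), 297172), 38560) = Add(Add(Mul(-244047, Rational(-1, 117412)), 297172), 38560) = Add(Add(Rational(244047, 117412), 297172), 38560) = Add(Rational(34891802911, 117412), 38560) = Rational(39419209631, 117412)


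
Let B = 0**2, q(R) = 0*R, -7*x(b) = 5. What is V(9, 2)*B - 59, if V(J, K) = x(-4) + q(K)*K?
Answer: -59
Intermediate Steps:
x(b) = -5/7 (x(b) = -1/7*5 = -5/7)
q(R) = 0
V(J, K) = -5/7 (V(J, K) = -5/7 + 0*K = -5/7 + 0 = -5/7)
B = 0
V(9, 2)*B - 59 = -5/7*0 - 59 = 0 - 59 = -59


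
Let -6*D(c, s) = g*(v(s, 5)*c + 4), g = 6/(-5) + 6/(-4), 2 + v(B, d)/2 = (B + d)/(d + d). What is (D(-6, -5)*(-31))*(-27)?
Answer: 52731/5 ≈ 10546.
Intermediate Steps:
v(B, d) = -4 + (B + d)/d (v(B, d) = -4 + 2*((B + d)/(d + d)) = -4 + 2*((B + d)/((2*d))) = -4 + 2*((B + d)*(1/(2*d))) = -4 + 2*((B + d)/(2*d)) = -4 + (B + d)/d)
g = -27/10 (g = 6*(-⅕) + 6*(-¼) = -6/5 - 3/2 = -27/10 ≈ -2.7000)
D(c, s) = 9/5 + 9*c*(-3 + s/5)/20 (D(c, s) = -(-9)*((-3 + s/5)*c + 4)/20 = -(-9)*(c*(-3 + s/5) + 4)/20 = -(-9)*(4 + c*(-3 + s/5))/20 = -(-54/5 - 27*c*(-3 + s/5)/10)/6 = 9/5 + 9*c*(-3 + s/5)/20)
(D(-6, -5)*(-31))*(-27) = ((9/5 + (9/100)*(-6)*(-15 - 5))*(-31))*(-27) = ((9/5 + (9/100)*(-6)*(-20))*(-31))*(-27) = ((9/5 + 54/5)*(-31))*(-27) = ((63/5)*(-31))*(-27) = -1953/5*(-27) = 52731/5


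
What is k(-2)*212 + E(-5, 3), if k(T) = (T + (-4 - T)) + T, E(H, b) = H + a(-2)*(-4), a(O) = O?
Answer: -1269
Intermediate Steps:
E(H, b) = 8 + H (E(H, b) = H - 2*(-4) = H + 8 = 8 + H)
k(T) = -4 + T
k(-2)*212 + E(-5, 3) = (-4 - 2)*212 + (8 - 5) = -6*212 + 3 = -1272 + 3 = -1269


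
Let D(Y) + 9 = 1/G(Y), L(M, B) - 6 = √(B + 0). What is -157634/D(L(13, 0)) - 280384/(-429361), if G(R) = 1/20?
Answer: -67678807650/4722971 ≈ -14330.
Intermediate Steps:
L(M, B) = 6 + √B (L(M, B) = 6 + √(B + 0) = 6 + √B)
G(R) = 1/20
D(Y) = 11 (D(Y) = -9 + 1/(1/20) = -9 + 20 = 11)
-157634/D(L(13, 0)) - 280384/(-429361) = -157634/11 - 280384/(-429361) = -157634*1/11 - 280384*(-1/429361) = -157634/11 + 280384/429361 = -67678807650/4722971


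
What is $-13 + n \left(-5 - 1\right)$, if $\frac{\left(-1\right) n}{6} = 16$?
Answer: $563$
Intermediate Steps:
$n = -96$ ($n = \left(-6\right) 16 = -96$)
$-13 + n \left(-5 - 1\right) = -13 - 96 \left(-5 - 1\right) = -13 - -576 = -13 + 576 = 563$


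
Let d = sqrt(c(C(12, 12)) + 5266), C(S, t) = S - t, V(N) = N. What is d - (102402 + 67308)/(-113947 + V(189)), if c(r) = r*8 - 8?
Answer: 84855/56879 + sqrt(5258) ≈ 74.004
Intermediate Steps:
c(r) = -8 + 8*r (c(r) = 8*r - 8 = -8 + 8*r)
d = sqrt(5258) (d = sqrt((-8 + 8*(12 - 1*12)) + 5266) = sqrt((-8 + 8*(12 - 12)) + 5266) = sqrt((-8 + 8*0) + 5266) = sqrt((-8 + 0) + 5266) = sqrt(-8 + 5266) = sqrt(5258) ≈ 72.512)
d - (102402 + 67308)/(-113947 + V(189)) = sqrt(5258) - (102402 + 67308)/(-113947 + 189) = sqrt(5258) - 169710/(-113758) = sqrt(5258) - 169710*(-1)/113758 = sqrt(5258) - 1*(-84855/56879) = sqrt(5258) + 84855/56879 = 84855/56879 + sqrt(5258)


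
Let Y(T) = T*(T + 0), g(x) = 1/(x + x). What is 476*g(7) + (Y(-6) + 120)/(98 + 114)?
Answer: 1841/53 ≈ 34.736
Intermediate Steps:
g(x) = 1/(2*x)
Y(T) = T² (Y(T) = T*T = T²)
476*g(7) + (Y(-6) + 120)/(98 + 114) = 476*((½)/7) + ((-6)² + 120)/(98 + 114) = 476*((½)*(⅐)) + (36 + 120)/212 = 476*(1/14) + 156*(1/212) = 34 + 39/53 = 1841/53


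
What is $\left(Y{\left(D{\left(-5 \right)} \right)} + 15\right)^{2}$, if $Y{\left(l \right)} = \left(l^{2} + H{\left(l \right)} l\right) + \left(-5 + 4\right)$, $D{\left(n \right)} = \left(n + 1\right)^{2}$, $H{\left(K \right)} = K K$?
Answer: $19061956$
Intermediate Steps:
$H{\left(K \right)} = K^{2}$
$D{\left(n \right)} = \left(1 + n\right)^{2}$
$Y{\left(l \right)} = -1 + l^{2} + l^{3}$ ($Y{\left(l \right)} = \left(l^{2} + l^{2} l\right) + \left(-5 + 4\right) = \left(l^{2} + l^{3}\right) - 1 = -1 + l^{2} + l^{3}$)
$\left(Y{\left(D{\left(-5 \right)} \right)} + 15\right)^{2} = \left(\left(-1 + \left(\left(1 - 5\right)^{2}\right)^{2} + \left(\left(1 - 5\right)^{2}\right)^{3}\right) + 15\right)^{2} = \left(\left(-1 + \left(\left(-4\right)^{2}\right)^{2} + \left(\left(-4\right)^{2}\right)^{3}\right) + 15\right)^{2} = \left(\left(-1 + 16^{2} + 16^{3}\right) + 15\right)^{2} = \left(\left(-1 + 256 + 4096\right) + 15\right)^{2} = \left(4351 + 15\right)^{2} = 4366^{2} = 19061956$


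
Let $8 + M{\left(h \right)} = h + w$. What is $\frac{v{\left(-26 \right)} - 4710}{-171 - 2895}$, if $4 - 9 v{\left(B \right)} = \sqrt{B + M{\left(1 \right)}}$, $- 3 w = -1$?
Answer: $\frac{21193}{13797} + \frac{i \sqrt{6}}{11826} \approx 1.5361 + 0.00020713 i$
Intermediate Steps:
$w = \frac{1}{3}$ ($w = \left(- \frac{1}{3}\right) \left(-1\right) = \frac{1}{3} \approx 0.33333$)
$M{\left(h \right)} = - \frac{23}{3} + h$ ($M{\left(h \right)} = -8 + \left(h + \frac{1}{3}\right) = -8 + \left(\frac{1}{3} + h\right) = - \frac{23}{3} + h$)
$v{\left(B \right)} = \frac{4}{9} - \frac{\sqrt{- \frac{20}{3} + B}}{9}$ ($v{\left(B \right)} = \frac{4}{9} - \frac{\sqrt{B + \left(- \frac{23}{3} + 1\right)}}{9} = \frac{4}{9} - \frac{\sqrt{B - \frac{20}{3}}}{9} = \frac{4}{9} - \frac{\sqrt{- \frac{20}{3} + B}}{9}$)
$\frac{v{\left(-26 \right)} - 4710}{-171 - 2895} = \frac{\left(\frac{4}{9} - \frac{\sqrt{-60 + 9 \left(-26\right)}}{27}\right) - 4710}{-171 - 2895} = \frac{\left(\frac{4}{9} - \frac{\sqrt{-60 - 234}}{27}\right) - 4710}{-3066} = \left(\left(\frac{4}{9} - \frac{\sqrt{-294}}{27}\right) - 4710\right) \left(- \frac{1}{3066}\right) = \left(\left(\frac{4}{9} - \frac{7 i \sqrt{6}}{27}\right) - 4710\right) \left(- \frac{1}{3066}\right) = \left(- \frac{42386}{9} - \frac{7 i \sqrt{6}}{27}\right) \left(- \frac{1}{3066}\right) = \frac{21193}{13797} + \frac{i \sqrt{6}}{11826}$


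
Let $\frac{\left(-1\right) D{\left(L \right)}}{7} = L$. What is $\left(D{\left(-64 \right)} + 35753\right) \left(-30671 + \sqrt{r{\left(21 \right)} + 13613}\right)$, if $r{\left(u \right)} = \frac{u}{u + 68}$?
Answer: $-1110320871 + \frac{36201 \sqrt{107830442}}{89} \approx -1.1061 \cdot 10^{9}$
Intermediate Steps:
$D{\left(L \right)} = - 7 L$
$r{\left(u \right)} = \frac{u}{68 + u}$
$\left(D{\left(-64 \right)} + 35753\right) \left(-30671 + \sqrt{r{\left(21 \right)} + 13613}\right) = \left(\left(-7\right) \left(-64\right) + 35753\right) \left(-30671 + \sqrt{\frac{21}{68 + 21} + 13613}\right) = \left(448 + 35753\right) \left(-30671 + \sqrt{\frac{21}{89} + 13613}\right) = 36201 \left(-30671 + \sqrt{21 \cdot \frac{1}{89} + 13613}\right) = 36201 \left(-30671 + \sqrt{\frac{21}{89} + 13613}\right) = 36201 \left(-30671 + \sqrt{\frac{1211578}{89}}\right) = 36201 \left(-30671 + \frac{\sqrt{107830442}}{89}\right) = -1110320871 + \frac{36201 \sqrt{107830442}}{89}$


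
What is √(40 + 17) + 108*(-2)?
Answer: -216 + √57 ≈ -208.45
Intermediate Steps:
√(40 + 17) + 108*(-2) = √57 - 216 = -216 + √57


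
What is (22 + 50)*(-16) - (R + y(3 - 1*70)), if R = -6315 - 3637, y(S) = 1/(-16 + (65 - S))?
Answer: 1020799/116 ≈ 8800.0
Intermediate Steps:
y(S) = 1/(49 - S)
R = -9952
(22 + 50)*(-16) - (R + y(3 - 1*70)) = (22 + 50)*(-16) - (-9952 - 1/(-49 + (3 - 1*70))) = 72*(-16) - (-9952 - 1/(-49 + (3 - 70))) = -1152 - (-9952 - 1/(-49 - 67)) = -1152 - (-9952 - 1/(-116)) = -1152 - (-9952 - 1*(-1/116)) = -1152 - (-9952 + 1/116) = -1152 - 1*(-1154431/116) = -1152 + 1154431/116 = 1020799/116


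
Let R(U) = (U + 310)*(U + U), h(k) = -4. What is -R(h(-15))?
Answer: 2448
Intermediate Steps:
R(U) = 2*U*(310 + U) (R(U) = (310 + U)*(2*U) = 2*U*(310 + U))
-R(h(-15)) = -2*(-4)*(310 - 4) = -2*(-4)*306 = -1*(-2448) = 2448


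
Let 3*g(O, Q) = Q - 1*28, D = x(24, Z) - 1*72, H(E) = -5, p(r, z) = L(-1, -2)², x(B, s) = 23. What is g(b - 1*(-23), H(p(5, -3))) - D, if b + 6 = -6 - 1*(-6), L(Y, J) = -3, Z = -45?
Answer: 38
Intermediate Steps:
p(r, z) = 9 (p(r, z) = (-3)² = 9)
b = -6 (b = -6 + (-6 - 1*(-6)) = -6 + (-6 + 6) = -6 + 0 = -6)
D = -49 (D = 23 - 1*72 = 23 - 72 = -49)
g(O, Q) = -28/3 + Q/3 (g(O, Q) = (Q - 1*28)/3 = (Q - 28)/3 = (-28 + Q)/3 = -28/3 + Q/3)
g(b - 1*(-23), H(p(5, -3))) - D = (-28/3 + (⅓)*(-5)) - 1*(-49) = (-28/3 - 5/3) + 49 = -11 + 49 = 38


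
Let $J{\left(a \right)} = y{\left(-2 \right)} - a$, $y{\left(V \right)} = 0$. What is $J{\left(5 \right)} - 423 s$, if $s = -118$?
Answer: $49909$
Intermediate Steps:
$J{\left(a \right)} = - a$ ($J{\left(a \right)} = 0 - a = - a$)
$J{\left(5 \right)} - 423 s = \left(-1\right) 5 - -49914 = -5 + 49914 = 49909$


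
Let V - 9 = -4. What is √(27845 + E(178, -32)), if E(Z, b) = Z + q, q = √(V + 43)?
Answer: √(28023 + 4*√3) ≈ 167.42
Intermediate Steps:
V = 5 (V = 9 - 4 = 5)
q = 4*√3 (q = √(5 + 43) = √48 = 4*√3 ≈ 6.9282)
E(Z, b) = Z + 4*√3
√(27845 + E(178, -32)) = √(27845 + (178 + 4*√3)) = √(28023 + 4*√3)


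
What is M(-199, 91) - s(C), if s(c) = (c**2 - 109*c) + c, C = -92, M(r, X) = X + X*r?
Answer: -36418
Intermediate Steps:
s(c) = c**2 - 108*c
M(-199, 91) - s(C) = 91*(1 - 199) - (-92)*(-108 - 92) = 91*(-198) - (-92)*(-200) = -18018 - 1*18400 = -18018 - 18400 = -36418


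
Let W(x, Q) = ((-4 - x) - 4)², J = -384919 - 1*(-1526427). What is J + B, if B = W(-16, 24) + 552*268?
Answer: 1289508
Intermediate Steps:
J = 1141508 (J = -384919 + 1526427 = 1141508)
W(x, Q) = (-8 - x)²
B = 148000 (B = (8 - 16)² + 552*268 = (-8)² + 147936 = 64 + 147936 = 148000)
J + B = 1141508 + 148000 = 1289508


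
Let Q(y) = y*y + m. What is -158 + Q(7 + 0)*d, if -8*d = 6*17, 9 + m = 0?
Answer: -668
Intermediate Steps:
m = -9 (m = -9 + 0 = -9)
d = -51/4 (d = -3*17/4 = -1/8*102 = -51/4 ≈ -12.750)
Q(y) = -9 + y**2 (Q(y) = y*y - 9 = y**2 - 9 = -9 + y**2)
-158 + Q(7 + 0)*d = -158 + (-9 + (7 + 0)**2)*(-51/4) = -158 + (-9 + 7**2)*(-51/4) = -158 + (-9 + 49)*(-51/4) = -158 + 40*(-51/4) = -158 - 510 = -668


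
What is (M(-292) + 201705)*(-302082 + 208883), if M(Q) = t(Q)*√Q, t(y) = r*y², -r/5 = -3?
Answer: -18798704295 - 238395586080*I*√73 ≈ -1.8799e+10 - 2.0369e+12*I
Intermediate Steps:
r = 15 (r = -5*(-3) = 15)
t(y) = 15*y²
M(Q) = 15*Q^(5/2) (M(Q) = (15*Q²)*√Q = 15*Q^(5/2))
(M(-292) + 201705)*(-302082 + 208883) = (15*(-292)^(5/2) + 201705)*(-302082 + 208883) = (15*(170528*I*√73) + 201705)*(-93199) = (2557920*I*√73 + 201705)*(-93199) = (201705 + 2557920*I*√73)*(-93199) = -18798704295 - 238395586080*I*√73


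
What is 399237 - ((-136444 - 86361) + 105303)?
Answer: 516739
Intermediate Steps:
399237 - ((-136444 - 86361) + 105303) = 399237 - (-222805 + 105303) = 399237 - 1*(-117502) = 399237 + 117502 = 516739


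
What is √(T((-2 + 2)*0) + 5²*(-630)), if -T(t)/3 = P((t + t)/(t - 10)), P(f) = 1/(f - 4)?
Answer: I*√62997/2 ≈ 125.5*I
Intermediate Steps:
P(f) = 1/(-4 + f)
T(t) = -3/(-4 + 2*t/(-10 + t)) (T(t) = -3/(-4 + (t + t)/(t - 10)) = -3/(-4 + (2*t)/(-10 + t)) = -3/(-4 + 2*t/(-10 + t)))
√(T((-2 + 2)*0) + 5²*(-630)) = √(3*(10 - (-2 + 2)*0)/(2*(20 - (-2 + 2)*0)) + 5²*(-630)) = √(3*(10 - 0*0)/(2*(20 - 0*0)) + 25*(-630)) = √(3*(10 - 1*0)/(2*(20 - 1*0)) - 15750) = √(3*(10 + 0)/(2*(20 + 0)) - 15750) = √((3/2)*10/20 - 15750) = √((3/2)*(1/20)*10 - 15750) = √(¾ - 15750) = √(-62997/4) = I*√62997/2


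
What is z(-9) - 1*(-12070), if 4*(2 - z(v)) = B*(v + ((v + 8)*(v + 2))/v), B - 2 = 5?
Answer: 108802/9 ≈ 12089.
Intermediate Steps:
B = 7 (B = 2 + 5 = 7)
z(v) = 2 - 7*v/4 - 7*(2 + v)*(8 + v)/(4*v) (z(v) = 2 - 7*(v + ((v + 8)*(v + 2))/v)/4 = 2 - 7*(v + ((8 + v)*(2 + v))/v)/4 = 2 - 7*(v + ((2 + v)*(8 + v))/v)/4 = 2 - 7*(v + (2 + v)*(8 + v)/v)/4 = 2 - (7*v + 7*(2 + v)*(8 + v)/v)/4 = 2 + (-7*v/4 - 7*(2 + v)*(8 + v)/(4*v)) = 2 - 7*v/4 - 7*(2 + v)*(8 + v)/(4*v))
z(-9) - 1*(-12070) = (1/2)*(-56 - 1*(-9)*(31 + 7*(-9)))/(-9) - 1*(-12070) = (1/2)*(-1/9)*(-56 - 1*(-9)*(31 - 63)) + 12070 = (1/2)*(-1/9)*(-56 - 1*(-9)*(-32)) + 12070 = (1/2)*(-1/9)*(-56 - 288) + 12070 = (1/2)*(-1/9)*(-344) + 12070 = 172/9 + 12070 = 108802/9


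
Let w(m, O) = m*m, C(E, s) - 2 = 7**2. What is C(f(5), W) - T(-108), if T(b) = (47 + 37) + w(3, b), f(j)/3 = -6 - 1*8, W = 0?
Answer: -42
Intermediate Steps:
f(j) = -42 (f(j) = 3*(-6 - 1*8) = 3*(-6 - 8) = 3*(-14) = -42)
C(E, s) = 51 (C(E, s) = 2 + 7**2 = 2 + 49 = 51)
w(m, O) = m**2
T(b) = 93 (T(b) = (47 + 37) + 3**2 = 84 + 9 = 93)
C(f(5), W) - T(-108) = 51 - 1*93 = 51 - 93 = -42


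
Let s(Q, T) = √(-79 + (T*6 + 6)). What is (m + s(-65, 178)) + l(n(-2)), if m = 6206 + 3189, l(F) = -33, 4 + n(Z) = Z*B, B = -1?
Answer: 9362 + √995 ≈ 9393.5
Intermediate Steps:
n(Z) = -4 - Z (n(Z) = -4 + Z*(-1) = -4 - Z)
s(Q, T) = √(-73 + 6*T) (s(Q, T) = √(-79 + (6*T + 6)) = √(-79 + (6 + 6*T)) = √(-73 + 6*T))
m = 9395
(m + s(-65, 178)) + l(n(-2)) = (9395 + √(-73 + 6*178)) - 33 = (9395 + √(-73 + 1068)) - 33 = (9395 + √995) - 33 = 9362 + √995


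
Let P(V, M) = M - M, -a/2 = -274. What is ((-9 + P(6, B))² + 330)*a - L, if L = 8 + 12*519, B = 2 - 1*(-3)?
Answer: 218992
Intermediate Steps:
B = 5 (B = 2 + 3 = 5)
a = 548 (a = -2*(-274) = 548)
P(V, M) = 0
L = 6236 (L = 8 + 6228 = 6236)
((-9 + P(6, B))² + 330)*a - L = ((-9 + 0)² + 330)*548 - 1*6236 = ((-9)² + 330)*548 - 6236 = (81 + 330)*548 - 6236 = 411*548 - 6236 = 225228 - 6236 = 218992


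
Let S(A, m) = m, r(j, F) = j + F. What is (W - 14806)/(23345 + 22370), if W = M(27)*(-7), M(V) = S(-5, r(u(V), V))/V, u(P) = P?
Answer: -2964/9143 ≈ -0.32418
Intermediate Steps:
r(j, F) = F + j
M(V) = 2 (M(V) = (V + V)/V = (2*V)/V = 2)
W = -14 (W = 2*(-7) = -14)
(W - 14806)/(23345 + 22370) = (-14 - 14806)/(23345 + 22370) = -14820/45715 = -14820*1/45715 = -2964/9143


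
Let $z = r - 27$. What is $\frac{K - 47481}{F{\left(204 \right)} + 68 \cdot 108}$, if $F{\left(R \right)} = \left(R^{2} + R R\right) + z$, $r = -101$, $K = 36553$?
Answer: $- \frac{683}{5653} \approx -0.12082$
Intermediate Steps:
$z = -128$ ($z = -101 - 27 = -128$)
$F{\left(R \right)} = -128 + 2 R^{2}$ ($F{\left(R \right)} = \left(R^{2} + R R\right) - 128 = \left(R^{2} + R^{2}\right) - 128 = 2 R^{2} - 128 = -128 + 2 R^{2}$)
$\frac{K - 47481}{F{\left(204 \right)} + 68 \cdot 108} = \frac{36553 - 47481}{\left(-128 + 2 \cdot 204^{2}\right) + 68 \cdot 108} = - \frac{10928}{\left(-128 + 2 \cdot 41616\right) + 7344} = - \frac{10928}{\left(-128 + 83232\right) + 7344} = - \frac{10928}{83104 + 7344} = - \frac{10928}{90448} = \left(-10928\right) \frac{1}{90448} = - \frac{683}{5653}$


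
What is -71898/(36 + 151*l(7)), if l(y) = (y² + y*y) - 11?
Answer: -23966/4391 ≈ -5.4580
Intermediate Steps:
l(y) = -11 + 2*y² (l(y) = (y² + y²) - 11 = 2*y² - 11 = -11 + 2*y²)
-71898/(36 + 151*l(7)) = -71898/(36 + 151*(-11 + 2*7²)) = -71898/(36 + 151*(-11 + 2*49)) = -71898/(36 + 151*(-11 + 98)) = -71898/(36 + 151*87) = -71898/(36 + 13137) = -71898/13173 = -71898*1/13173 = -23966/4391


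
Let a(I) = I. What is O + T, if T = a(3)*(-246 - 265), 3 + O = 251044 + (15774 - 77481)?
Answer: 187801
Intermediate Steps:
O = 189334 (O = -3 + (251044 + (15774 - 77481)) = -3 + (251044 - 61707) = -3 + 189337 = 189334)
T = -1533 (T = 3*(-246 - 265) = 3*(-511) = -1533)
O + T = 189334 - 1533 = 187801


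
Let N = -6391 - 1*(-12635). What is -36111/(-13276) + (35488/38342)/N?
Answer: 1080714186677/397296659956 ≈ 2.7202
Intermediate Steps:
N = 6244 (N = -6391 + 12635 = 6244)
-36111/(-13276) + (35488/38342)/N = -36111/(-13276) + (35488/38342)/6244 = -36111*(-1/13276) + (35488*(1/38342))*(1/6244) = 36111/13276 + (17744/19171)*(1/6244) = 36111/13276 + 4436/29925931 = 1080714186677/397296659956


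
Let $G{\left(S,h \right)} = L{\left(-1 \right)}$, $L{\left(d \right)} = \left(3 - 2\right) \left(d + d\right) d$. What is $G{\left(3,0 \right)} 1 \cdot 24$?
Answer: $48$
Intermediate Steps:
$L{\left(d \right)} = 2 d^{2}$ ($L{\left(d \right)} = 1 \cdot 2 d d = 2 d d = 2 d^{2}$)
$G{\left(S,h \right)} = 2$ ($G{\left(S,h \right)} = 2 \left(-1\right)^{2} = 2 \cdot 1 = 2$)
$G{\left(3,0 \right)} 1 \cdot 24 = 2 \cdot 1 \cdot 24 = 2 \cdot 24 = 48$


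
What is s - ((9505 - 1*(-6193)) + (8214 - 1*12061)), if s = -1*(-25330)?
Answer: 13479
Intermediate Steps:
s = 25330
s - ((9505 - 1*(-6193)) + (8214 - 1*12061)) = 25330 - ((9505 - 1*(-6193)) + (8214 - 1*12061)) = 25330 - ((9505 + 6193) + (8214 - 12061)) = 25330 - (15698 - 3847) = 25330 - 1*11851 = 25330 - 11851 = 13479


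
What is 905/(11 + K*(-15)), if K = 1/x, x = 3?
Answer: 905/6 ≈ 150.83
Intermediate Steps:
K = 1/3 ≈ 0.33333
905/(11 + K*(-15)) = 905/(11 + (1/3)*(-15)) = 905/(11 - 5) = 905/6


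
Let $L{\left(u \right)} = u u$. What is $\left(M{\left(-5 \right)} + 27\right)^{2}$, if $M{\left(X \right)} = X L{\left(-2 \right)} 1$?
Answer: $49$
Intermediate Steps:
$L{\left(u \right)} = u^{2}$
$M{\left(X \right)} = 4 X$ ($M{\left(X \right)} = X \left(-2\right)^{2} \cdot 1 = X 4 \cdot 1 = 4 X 1 = 4 X$)
$\left(M{\left(-5 \right)} + 27\right)^{2} = \left(4 \left(-5\right) + 27\right)^{2} = \left(-20 + 27\right)^{2} = 7^{2} = 49$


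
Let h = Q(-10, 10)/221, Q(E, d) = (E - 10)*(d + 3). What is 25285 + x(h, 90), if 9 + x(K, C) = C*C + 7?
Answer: 33383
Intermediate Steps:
Q(E, d) = (-10 + E)*(3 + d)
h = -20/17 (h = (-30 - 10*10 + 3*(-10) - 10*10)/221 = (-30 - 100 - 30 - 100)*(1/221) = -260*1/221 = -20/17 ≈ -1.1765)
x(K, C) = -2 + C² (x(K, C) = -9 + (C*C + 7) = -9 + (C² + 7) = -9 + (7 + C²) = -2 + C²)
25285 + x(h, 90) = 25285 + (-2 + 90²) = 25285 + (-2 + 8100) = 25285 + 8098 = 33383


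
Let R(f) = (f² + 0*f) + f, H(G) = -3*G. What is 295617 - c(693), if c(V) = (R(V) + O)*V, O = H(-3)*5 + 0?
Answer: -333028374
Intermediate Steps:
R(f) = f + f² (R(f) = (f² + 0) + f = f² + f = f + f²)
O = 45 (O = -3*(-3)*5 + 0 = 9*5 + 0 = 45 + 0 = 45)
c(V) = V*(45 + V*(1 + V)) (c(V) = (V*(1 + V) + 45)*V = (45 + V*(1 + V))*V = V*(45 + V*(1 + V)))
295617 - c(693) = 295617 - 693*(45 + 693*(1 + 693)) = 295617 - 693*(45 + 693*694) = 295617 - 693*(45 + 480942) = 295617 - 693*480987 = 295617 - 1*333323991 = 295617 - 333323991 = -333028374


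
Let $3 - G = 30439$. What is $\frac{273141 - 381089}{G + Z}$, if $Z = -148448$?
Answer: $\frac{26987}{44721} \approx 0.60345$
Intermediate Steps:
$G = -30436$ ($G = 3 - 30439 = -30436$)
$\frac{273141 - 381089}{G + Z} = \frac{273141 - 381089}{-30436 - 148448} = - \frac{107948}{-178884} = \left(-107948\right) \left(- \frac{1}{178884}\right) = \frac{26987}{44721}$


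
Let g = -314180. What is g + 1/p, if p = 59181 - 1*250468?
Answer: -60098549661/191287 ≈ -3.1418e+5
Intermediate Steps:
p = -191287 (p = 59181 - 250468 = -191287)
g + 1/p = -314180 + 1/(-191287) = -314180 - 1/191287 = -60098549661/191287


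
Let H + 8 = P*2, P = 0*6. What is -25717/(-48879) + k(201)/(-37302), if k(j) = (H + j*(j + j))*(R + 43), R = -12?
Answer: -20243955362/303880743 ≈ -66.618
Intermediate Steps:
P = 0
H = -8 (H = -8 + 0*2 = -8 + 0 = -8)
k(j) = -248 + 62*j² (k(j) = (-8 + j*(j + j))*(-12 + 43) = (-8 + j*(2*j))*31 = (-8 + 2*j²)*31 = -248 + 62*j²)
-25717/(-48879) + k(201)/(-37302) = -25717/(-48879) + (-248 + 62*201²)/(-37302) = -25717*(-1/48879) + (-248 + 62*40401)*(-1/37302) = 25717/48879 + (-248 + 2504862)*(-1/37302) = 25717/48879 + 2504614*(-1/37302) = 25717/48879 - 1252307/18651 = -20243955362/303880743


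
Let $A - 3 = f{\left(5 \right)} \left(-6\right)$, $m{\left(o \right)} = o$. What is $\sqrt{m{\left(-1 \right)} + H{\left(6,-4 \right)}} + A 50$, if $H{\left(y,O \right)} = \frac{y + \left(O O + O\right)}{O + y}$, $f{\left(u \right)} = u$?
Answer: $-1350 + 2 \sqrt{2} \approx -1347.2$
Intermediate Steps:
$A = -27$ ($A = 3 + 5 \left(-6\right) = 3 - 30 = -27$)
$H{\left(y,O \right)} = \frac{O + y + O^{2}}{O + y}$ ($H{\left(y,O \right)} = \frac{y + \left(O^{2} + O\right)}{O + y} = \frac{y + \left(O + O^{2}\right)}{O + y} = \frac{O + y + O^{2}}{O + y}$)
$\sqrt{m{\left(-1 \right)} + H{\left(6,-4 \right)}} + A 50 = \sqrt{-1 + \frac{-4 + 6 + \left(-4\right)^{2}}{-4 + 6}} - 1350 = \sqrt{-1 + \frac{-4 + 6 + 16}{2}} - 1350 = \sqrt{-1 + \frac{1}{2} \cdot 18} - 1350 = \sqrt{-1 + 9} - 1350 = \sqrt{8} - 1350 = 2 \sqrt{2} - 1350 = -1350 + 2 \sqrt{2}$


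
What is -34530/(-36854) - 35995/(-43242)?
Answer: 1409852995/796820334 ≈ 1.7693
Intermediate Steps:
-34530/(-36854) - 35995/(-43242) = -34530*(-1/36854) - 35995*(-1/43242) = 17265/18427 + 35995/43242 = 1409852995/796820334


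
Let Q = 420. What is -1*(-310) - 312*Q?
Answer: -130730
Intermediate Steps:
-1*(-310) - 312*Q = -1*(-310) - 312*420 = 310 - 131040 = -130730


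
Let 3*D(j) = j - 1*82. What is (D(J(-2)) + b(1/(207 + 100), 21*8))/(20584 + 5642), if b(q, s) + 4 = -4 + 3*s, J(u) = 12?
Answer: 709/39339 ≈ 0.018023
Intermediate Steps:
b(q, s) = -8 + 3*s (b(q, s) = -4 + (-4 + 3*s) = -8 + 3*s)
D(j) = -82/3 + j/3 (D(j) = (j - 1*82)/3 = (j - 82)/3 = (-82 + j)/3 = -82/3 + j/3)
(D(J(-2)) + b(1/(207 + 100), 21*8))/(20584 + 5642) = ((-82/3 + (1/3)*12) + (-8 + 3*(21*8)))/(20584 + 5642) = ((-82/3 + 4) + (-8 + 3*168))/26226 = (-70/3 + (-8 + 504))*(1/26226) = (-70/3 + 496)*(1/26226) = (1418/3)*(1/26226) = 709/39339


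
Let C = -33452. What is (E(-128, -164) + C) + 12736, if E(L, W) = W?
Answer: -20880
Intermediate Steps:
(E(-128, -164) + C) + 12736 = (-164 - 33452) + 12736 = -33616 + 12736 = -20880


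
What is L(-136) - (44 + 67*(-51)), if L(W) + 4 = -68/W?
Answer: 6739/2 ≈ 3369.5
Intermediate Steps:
L(W) = -4 - 68/W
L(-136) - (44 + 67*(-51)) = (-4 - 68/(-136)) - (44 + 67*(-51)) = (-4 - 68*(-1/136)) - (44 - 3417) = (-4 + ½) - 1*(-3373) = -7/2 + 3373 = 6739/2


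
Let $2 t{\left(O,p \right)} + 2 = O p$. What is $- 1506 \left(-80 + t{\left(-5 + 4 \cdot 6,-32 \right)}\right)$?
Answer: $579810$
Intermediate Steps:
$t{\left(O,p \right)} = -1 + \frac{O p}{2}$
$- 1506 \left(-80 + t{\left(-5 + 4 \cdot 6,-32 \right)}\right) = - 1506 \left(-80 + \left(-1 + \frac{1}{2} \left(-5 + 4 \cdot 6\right) \left(-32\right)\right)\right) = - 1506 \left(-80 + \left(-1 + \frac{1}{2} \left(-5 + 24\right) \left(-32\right)\right)\right) = - 1506 \left(-80 + \left(-1 + \frac{1}{2} \cdot 19 \left(-32\right)\right)\right) = - 1506 \left(-80 - 305\right) = \left(-1506\right) \left(-385\right) = 579810$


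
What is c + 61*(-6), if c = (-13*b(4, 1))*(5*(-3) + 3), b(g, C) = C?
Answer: -210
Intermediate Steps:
c = 156 (c = (-13*1)*(5*(-3) + 3) = -13*(-15 + 3) = -13*(-12) = 156)
c + 61*(-6) = 156 + 61*(-6) = 156 - 366 = -210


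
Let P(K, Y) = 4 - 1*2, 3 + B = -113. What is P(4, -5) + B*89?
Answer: -10322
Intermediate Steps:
B = -116 (B = -3 - 113 = -116)
P(K, Y) = 2 (P(K, Y) = 4 - 2 = 2)
P(4, -5) + B*89 = 2 - 116*89 = 2 - 10324 = -10322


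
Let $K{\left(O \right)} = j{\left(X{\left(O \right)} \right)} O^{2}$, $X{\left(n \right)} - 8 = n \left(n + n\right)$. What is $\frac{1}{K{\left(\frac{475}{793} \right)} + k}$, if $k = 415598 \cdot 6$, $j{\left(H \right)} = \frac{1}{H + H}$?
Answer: $\frac{10964084}{27339908519017} \approx 4.0103 \cdot 10^{-7}$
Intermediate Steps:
$X{\left(n \right)} = 8 + 2 n^{2}$ ($X{\left(n \right)} = 8 + n \left(n + n\right) = 8 + n 2 n = 8 + 2 n^{2}$)
$j{\left(H \right)} = \frac{1}{2 H}$
$k = 2493588$
$K{\left(O \right)} = \frac{O^{2}}{2 \left(8 + 2 O^{2}\right)}$ ($K{\left(O \right)} = \frac{1}{2 \left(8 + 2 O^{2}\right)} O^{2} = \frac{O^{2}}{2 \left(8 + 2 O^{2}\right)}$)
$\frac{1}{K{\left(\frac{475}{793} \right)} + k} = \frac{1}{\frac{\left(\frac{475}{793}\right)^{2}}{4 \left(4 + \left(\frac{475}{793}\right)^{2}\right)} + 2493588} = \frac{1}{\frac{1}{4} \cdot \frac{225625}{628849} \frac{1}{4 + \frac{225625}{628849}} + 2493588} = \frac{1}{\frac{1}{4} \cdot \frac{225625}{628849} \frac{1}{\frac{2741021}{628849}} + 2493588} = \frac{1}{\frac{1}{4} \cdot \frac{225625}{628849} \cdot \frac{628849}{2741021} + 2493588} = \frac{1}{\frac{225625}{10964084} + 2493588} = \frac{1}{\frac{27339908519017}{10964084}} = \frac{10964084}{27339908519017}$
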